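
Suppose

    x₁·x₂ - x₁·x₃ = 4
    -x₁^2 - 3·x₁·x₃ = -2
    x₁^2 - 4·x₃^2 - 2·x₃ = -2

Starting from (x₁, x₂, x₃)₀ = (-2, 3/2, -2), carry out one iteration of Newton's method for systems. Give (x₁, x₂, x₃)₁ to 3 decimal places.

(-1.024, -1.585, -1.293)

At (-2, 3/2, -2): F = (-11.000, -14.000, -6.000).
Jacobian J = [[x₂ - x₃, x₁, -x₁], [-2·x₁ - 3·x₃, 0, -3·x₁], [2·x₁, 0, -8·x₃ - 2]].
At the point, J = [[3.500, -2.000, 2.000], [10.000, 0.000, 6.000], [-4.000, 0.000, 14.000]] (det J = 328.000).
Solving J·Δ = −F gives Δ = (0.976, -3.085, 0.707).
Then the next iterate is (x₁, x₂, x₃)₁ = (-1.024, -1.585, -1.293).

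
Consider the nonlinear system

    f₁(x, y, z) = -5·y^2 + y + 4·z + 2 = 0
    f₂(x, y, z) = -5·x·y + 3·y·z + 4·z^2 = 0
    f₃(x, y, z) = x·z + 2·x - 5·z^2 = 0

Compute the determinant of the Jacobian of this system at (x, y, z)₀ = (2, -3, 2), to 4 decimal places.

9302.0000

J = [[0, -10·y + 1, 4], [-5·y, -5·x + 3·z, 3·y + 8·z], [z + 2, 0, x - 10·z]].
At the point, J = [[0.0000, 31.0000, 4.0000], [15.0000, -4.0000, 7.0000], [4.0000, 0.0000, -18.0000]].
det J = 9302.0000.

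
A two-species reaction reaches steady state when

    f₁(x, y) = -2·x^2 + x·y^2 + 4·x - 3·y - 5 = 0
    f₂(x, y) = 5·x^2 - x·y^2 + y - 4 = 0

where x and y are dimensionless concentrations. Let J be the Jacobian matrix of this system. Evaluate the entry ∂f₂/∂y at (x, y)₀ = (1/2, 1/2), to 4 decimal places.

∂f₂/∂y = -2·x·y + 1.
At (1/2, 1/2) this is 0.5000.

0.5000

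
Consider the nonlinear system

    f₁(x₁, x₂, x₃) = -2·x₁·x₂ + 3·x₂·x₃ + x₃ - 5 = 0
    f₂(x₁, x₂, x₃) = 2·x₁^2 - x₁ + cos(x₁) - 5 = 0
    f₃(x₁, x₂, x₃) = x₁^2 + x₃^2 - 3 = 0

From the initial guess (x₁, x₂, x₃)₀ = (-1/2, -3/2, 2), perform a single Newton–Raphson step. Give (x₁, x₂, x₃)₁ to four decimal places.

(-1.7388, 0.6484, 1.3778)

At (-1/2, -3/2, 2): F = (-13.5000, -3.122417, 1.2500).
Jacobian J = [[-2·x₂, -2·x₁ + 3·x₃, 3·x₂ + 1], [4·x₁ - sin(x₁) - 1, 0, 0], [2·x₁, 0, 2·x₃]].
At the point, J = [[3.0000, 7.0000, -3.5000], [-2.520574, 0.0000, 0.0000], [-1.0000, 0.0000, 4.0000]] (det J = 70.576085).
Solving J·Δ = −F gives Δ = (-1.2388, 2.1484, -0.6222).
Then the next iterate is (x₁, x₂, x₃)₁ = (-1.7388, 0.6484, 1.3778).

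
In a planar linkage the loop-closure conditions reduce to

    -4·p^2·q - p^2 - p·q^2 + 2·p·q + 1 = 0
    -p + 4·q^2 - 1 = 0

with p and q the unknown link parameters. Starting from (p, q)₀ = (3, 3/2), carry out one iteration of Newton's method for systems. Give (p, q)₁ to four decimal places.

(2.0225, 1.0019)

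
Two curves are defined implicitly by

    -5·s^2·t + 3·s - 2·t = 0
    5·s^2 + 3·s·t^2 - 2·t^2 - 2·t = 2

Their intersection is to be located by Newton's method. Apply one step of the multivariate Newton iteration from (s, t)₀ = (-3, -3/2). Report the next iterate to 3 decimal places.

At (-3, -3/2): F = (61.500, 21.250).
Jacobian J = [[-10·s·t + 3, -5·s^2 - 2], [10·s + 3·t^2, 6·s·t - 4·t - 2]].
At the point, J = [[-42.000, -47.000], [-23.250, 31.000]] (det J = -2394.750).
Solving J·Δ = −F gives Δ = (1.213, 0.224).
Then the next iterate is (s, t)₁ = (-1.787, -1.276).

(-1.787, -1.276)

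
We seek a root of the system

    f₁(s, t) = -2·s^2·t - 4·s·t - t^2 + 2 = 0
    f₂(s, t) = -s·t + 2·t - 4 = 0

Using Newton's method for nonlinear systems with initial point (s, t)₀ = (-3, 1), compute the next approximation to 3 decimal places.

(-2.469, 0.906)

At (-3, 1): F = (-5.000, 1.000).
Jacobian J = [[-4·s·t - 4·t, -2·s^2 - 4·s - 2·t], [-t, -s + 2]].
At the point, J = [[8.000, -8.000], [-1.000, 5.000]] (det J = 32.000).
Solving J·Δ = −F gives Δ = (0.531, -0.094).
Then the next iterate is (s, t)₁ = (-2.469, 0.906).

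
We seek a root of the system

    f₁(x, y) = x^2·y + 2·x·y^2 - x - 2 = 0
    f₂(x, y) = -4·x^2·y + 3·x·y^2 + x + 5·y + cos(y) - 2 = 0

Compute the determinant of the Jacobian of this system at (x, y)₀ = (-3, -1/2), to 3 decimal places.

99.949

J = [[2·x·y + 2·y^2 - 1, x^2 + 4·x·y], [-8·x·y + 3·y^2 + 1, -4·x^2 + 6·x·y - sin(y) + 5]].
At the point, J = [[2.500, 15.000], [-10.250, -21.52057]].
det J = 99.949.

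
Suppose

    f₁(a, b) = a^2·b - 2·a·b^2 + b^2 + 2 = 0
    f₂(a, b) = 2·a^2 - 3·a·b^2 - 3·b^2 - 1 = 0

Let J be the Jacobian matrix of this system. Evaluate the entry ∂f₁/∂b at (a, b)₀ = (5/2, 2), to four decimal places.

-9.7500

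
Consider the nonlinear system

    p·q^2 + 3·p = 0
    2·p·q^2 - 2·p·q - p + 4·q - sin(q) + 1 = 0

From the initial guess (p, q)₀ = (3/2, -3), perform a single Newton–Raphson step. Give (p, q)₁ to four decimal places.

(6.5679, 5.7572)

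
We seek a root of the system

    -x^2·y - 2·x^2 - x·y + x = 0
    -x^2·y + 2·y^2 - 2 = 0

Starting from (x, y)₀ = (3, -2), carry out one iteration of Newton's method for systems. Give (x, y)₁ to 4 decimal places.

At (3, -2): F = (9.0000, 24.0000).
Jacobian J = [[-2·x·y - 4·x - y + 1, -x^2 - x], [-2·x·y, -x^2 + 4·y]].
At the point, J = [[3.0000, -12.0000], [12.0000, -17.0000]] (det J = 93.0000).
Solving J·Δ = −F gives Δ = (-1.4516, 0.3871).
Then the next iterate is (x, y)₁ = (1.5484, -1.6129).

(1.5484, -1.6129)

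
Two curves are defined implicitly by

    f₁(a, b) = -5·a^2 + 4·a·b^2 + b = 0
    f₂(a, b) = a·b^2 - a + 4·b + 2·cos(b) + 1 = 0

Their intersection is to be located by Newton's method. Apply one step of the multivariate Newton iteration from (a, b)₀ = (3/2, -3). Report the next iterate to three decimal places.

(2.726, -1.129)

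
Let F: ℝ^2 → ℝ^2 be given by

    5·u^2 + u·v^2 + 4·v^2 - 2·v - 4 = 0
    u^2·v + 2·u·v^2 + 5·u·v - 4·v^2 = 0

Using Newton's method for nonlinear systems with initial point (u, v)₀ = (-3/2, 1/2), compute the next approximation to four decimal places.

At (-3/2, 1/2): F = (6.8750, -4.3750).
Jacobian J = [[10·u + v^2, 2·u·v + 8·v - 2], [2·u·v + 2·v^2 + 5·v, u^2 + 4·u·v + 5·u - 8·v]].
At the point, J = [[-14.7500, 0.5000], [1.5000, -12.2500]] (det J = 179.9375).
Solving J·Δ = −F gives Δ = (0.4559, -0.3013).
Then the next iterate is (u, v)₁ = (-1.0441, 0.1987).

(-1.0441, 0.1987)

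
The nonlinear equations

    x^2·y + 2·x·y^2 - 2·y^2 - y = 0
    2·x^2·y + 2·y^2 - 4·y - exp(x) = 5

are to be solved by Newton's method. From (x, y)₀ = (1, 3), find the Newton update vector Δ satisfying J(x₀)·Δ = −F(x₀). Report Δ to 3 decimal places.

At (1, 3): F = (0.000, 4.28172).
Jacobian J = [[2·x·y + 2·y^2, x^2 + 4·x·y - 4·y - 1], [4·x·y - exp(x), 2·x^2 + 4·y - 4]].
At the point, J = [[24.000, 0.000], [9.28172, 10.000]] (det J = 240.000).
Solving J·Δ = −F gives Δ = (0.000, -0.428).

(0.000, -0.428)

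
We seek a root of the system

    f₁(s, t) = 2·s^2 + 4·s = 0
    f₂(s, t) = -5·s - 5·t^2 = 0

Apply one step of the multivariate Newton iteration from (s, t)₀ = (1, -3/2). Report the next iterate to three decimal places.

(0.250, -0.667)

At (1, -3/2): F = (6.000, -16.250).
Jacobian J = [[4·s + 4, 0], [-5, -10·t]].
At the point, J = [[8.000, 0.000], [-5.000, 15.000]] (det J = 120.000).
Solving J·Δ = −F gives Δ = (-0.750, 0.833).
Then the next iterate is (s, t)₁ = (0.250, -0.667).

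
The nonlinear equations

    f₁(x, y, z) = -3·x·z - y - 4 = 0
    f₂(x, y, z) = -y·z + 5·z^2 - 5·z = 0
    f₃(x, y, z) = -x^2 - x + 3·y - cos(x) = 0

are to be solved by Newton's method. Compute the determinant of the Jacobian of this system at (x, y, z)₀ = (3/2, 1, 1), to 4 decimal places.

J = [[-3·z, -1, -3·x], [0, -z, -y + 10·z - 5], [-2·x + sin(x) - 1, 3, 0]].
At the point, J = [[-3.0000, -1.0000, -4.5000], [0.0000, -1.0000, 4.0000], [-3.002505, 3.0000, 0.0000]].
det J = 61.5213.

61.5213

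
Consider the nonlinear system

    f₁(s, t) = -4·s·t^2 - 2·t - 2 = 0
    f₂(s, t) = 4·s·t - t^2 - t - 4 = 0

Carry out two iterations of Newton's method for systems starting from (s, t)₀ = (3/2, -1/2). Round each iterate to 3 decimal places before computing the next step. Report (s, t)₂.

At (3/2, -1/2): F = (-2.500, -6.750).
Jacobian J = [[-4·t^2, -8·s·t - 2], [4·t, 4·s - 2·t - 1]].
At the point, J = [[-1.000, 4.000], [-2.000, 6.000]] (det J = 2.000).
Solving J·Δ = −F gives Δ = (-6.000, -0.875).
Then the next iterate is (s, t)₁ = (-4.500, -1.375).
Round to (-4.500, -1.375) and repeat: F = (34.78125, 20.23438), J = [[-7.56250, -51.500], [-5.500, -16.250]].
Δ = (2.974, 0.239), so (s, t)₂ = (-1.526, -1.136).

(-1.526, -1.136)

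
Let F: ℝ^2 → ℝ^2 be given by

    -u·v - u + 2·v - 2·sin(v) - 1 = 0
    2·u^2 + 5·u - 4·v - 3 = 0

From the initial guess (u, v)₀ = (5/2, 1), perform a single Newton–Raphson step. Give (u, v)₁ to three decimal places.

(0.886, -0.553)

At (5/2, 1): F = (-5.68294, 18.000).
Jacobian J = [[-v - 1, -u - 2·cos(v) + 2], [4·u + 5, -4]].
At the point, J = [[-2.000, -1.58060], [15.000, -4.000]] (det J = 31.70907).
Solving J·Δ = −F gives Δ = (-1.614, -1.553).
Then the next iterate is (u, v)₁ = (0.886, -0.553).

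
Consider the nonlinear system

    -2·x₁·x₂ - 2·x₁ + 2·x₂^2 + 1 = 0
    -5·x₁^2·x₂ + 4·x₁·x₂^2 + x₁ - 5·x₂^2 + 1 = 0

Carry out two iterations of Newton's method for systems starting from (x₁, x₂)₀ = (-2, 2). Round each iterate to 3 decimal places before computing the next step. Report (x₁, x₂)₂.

At (-2, 2): F = (21.000, -93.000).
Jacobian J = [[-2·x₂ - 2, -2·x₁ + 4·x₂], [-10·x₁·x₂ + 4·x₂^2 + 1, -5·x₁^2 + 8·x₁·x₂ - 10·x₂]].
At the point, J = [[-6.000, 12.000], [57.000, -72.000]] (det J = -252.000).
Solving J·Δ = −F gives Δ = (-1.571, -2.536).
Then the next iterate is (x₁, x₂)₁ = (-3.571, -0.536).
Round to (-3.571, -0.536) and repeat: F = (4.88848, 26.06425), J = [[-0.928, 4.998], [-16.99138, -43.08776]].
Δ = (2.729, -0.471), so (x₁, x₂)₂ = (-0.842, -1.007).

(-0.842, -1.007)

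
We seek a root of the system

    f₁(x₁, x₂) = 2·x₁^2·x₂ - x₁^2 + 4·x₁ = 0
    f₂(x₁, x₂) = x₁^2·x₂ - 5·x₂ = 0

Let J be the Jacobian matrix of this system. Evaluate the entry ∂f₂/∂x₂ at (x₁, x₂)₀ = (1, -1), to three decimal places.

∂f₂/∂x₂ = x₁^2 - 5.
At (1, -1) this is -4.000.

-4.000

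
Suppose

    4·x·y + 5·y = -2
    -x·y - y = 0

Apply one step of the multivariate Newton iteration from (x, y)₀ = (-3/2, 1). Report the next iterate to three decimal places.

(-2.500, -2.000)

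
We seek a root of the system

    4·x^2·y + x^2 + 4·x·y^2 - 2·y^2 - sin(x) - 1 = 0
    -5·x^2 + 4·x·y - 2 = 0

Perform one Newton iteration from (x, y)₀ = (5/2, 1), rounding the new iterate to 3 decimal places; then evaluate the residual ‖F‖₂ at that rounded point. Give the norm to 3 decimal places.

11.279

At (5/2, 1): F = (37.65153, -23.250).
Jacobian J = [[8·x·y + 2·x + 4·y^2 - cos(x), 4·x^2 + 8·x·y - 4·y], [-10·x + 4·y, 4·x]].
At the point, J = [[29.80114, 41.000], [-21.000, 10.000]] (det J = 1159.01144).
Solving J·Δ = −F gives Δ = (-1.147, -0.084).
Then the next iterate is (x, y)₁ = (1.353, 0.916).
Re-evaluating at (1.353, 0.916): F = (9.42444, -6.19565), so ‖F‖₂ = 11.279.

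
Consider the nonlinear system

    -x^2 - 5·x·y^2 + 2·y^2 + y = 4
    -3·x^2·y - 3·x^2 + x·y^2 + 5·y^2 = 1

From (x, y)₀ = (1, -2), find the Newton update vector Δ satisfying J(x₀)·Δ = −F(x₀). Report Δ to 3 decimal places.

(-0.377, 0.823)

At (1, -2): F = (-19.000, 26.000).
Jacobian J = [[-2·x - 5·y^2, -10·x·y + 4·y + 1], [-6·x·y - 6·x + y^2, -3·x^2 + 2·x·y + 10·y]].
At the point, J = [[-22.000, 13.000], [10.000, -27.000]] (det J = 464.000).
Solving J·Δ = −F gives Δ = (-0.377, 0.823).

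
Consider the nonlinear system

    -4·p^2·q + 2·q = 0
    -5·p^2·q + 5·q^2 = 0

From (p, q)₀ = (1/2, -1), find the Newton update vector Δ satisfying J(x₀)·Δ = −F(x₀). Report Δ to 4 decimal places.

(0.1000, 0.6000)

At (1/2, -1): F = (-1.0000, 6.2500).
Jacobian J = [[-8·p·q, -4·p^2 + 2], [-10·p·q, -5·p^2 + 10·q]].
At the point, J = [[4.0000, 1.0000], [5.0000, -11.2500]] (det J = -50.0000).
Solving J·Δ = −F gives Δ = (0.1000, 0.6000).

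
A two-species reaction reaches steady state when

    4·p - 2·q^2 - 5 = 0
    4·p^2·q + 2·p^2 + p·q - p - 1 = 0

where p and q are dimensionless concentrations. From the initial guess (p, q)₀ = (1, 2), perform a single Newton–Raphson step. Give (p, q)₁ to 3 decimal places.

(0.814, 0.782)

At (1, 2): F = (-9.000, 10.000).
Jacobian J = [[4, -4·q], [8·p·q + 4·p + q - 1, 4·p^2 + p]].
At the point, J = [[4.000, -8.000], [21.000, 5.000]] (det J = 188.000).
Solving J·Δ = −F gives Δ = (-0.186, -1.218).
Then the next iterate is (p, q)₁ = (0.814, 0.782).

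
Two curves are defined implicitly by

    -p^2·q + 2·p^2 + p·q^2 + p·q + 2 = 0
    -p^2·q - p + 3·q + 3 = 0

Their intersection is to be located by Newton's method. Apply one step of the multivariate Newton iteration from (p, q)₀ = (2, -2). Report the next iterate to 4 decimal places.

At (2, -2): F = (22.0000, 3.0000).
Jacobian J = [[-2·p·q + 4·p + q^2 + q, -p^2 + 2·p·q + p], [-2·p·q - 1, -p^2 + 3]].
At the point, J = [[18.0000, -10.0000], [7.0000, -1.0000]] (det J = 52.0000).
Solving J·Δ = −F gives Δ = (-0.1538, 1.9231).
Then the next iterate is (p, q)₁ = (1.8462, -0.0769).

(1.8462, -0.0769)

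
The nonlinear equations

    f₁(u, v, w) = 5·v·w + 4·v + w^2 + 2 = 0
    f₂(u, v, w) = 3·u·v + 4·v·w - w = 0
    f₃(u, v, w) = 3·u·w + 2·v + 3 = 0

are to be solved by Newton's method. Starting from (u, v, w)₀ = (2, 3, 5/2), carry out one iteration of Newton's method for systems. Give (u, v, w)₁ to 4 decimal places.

(0.8947, 2.4527, 0.0640)

At (2, 3, 5/2): F = (57.7500, 45.5000, 24.0000).
Jacobian J = [[0, 5·w + 4, 5·v + 2·w], [3·v, 3·u + 4·w, 4·v - 1], [3·w, 2, 3·u]].
At the point, J = [[0.0000, 16.5000, 20.0000], [9.0000, 16.0000, 11.0000], [7.5000, 2.0000, 6.0000]] (det J = -1569.7500).
Solving J·Δ = −F gives Δ = (-1.1053, -0.5473, -2.4360).
Then the next iterate is (u, v, w)₁ = (0.8947, 2.4527, 0.0640).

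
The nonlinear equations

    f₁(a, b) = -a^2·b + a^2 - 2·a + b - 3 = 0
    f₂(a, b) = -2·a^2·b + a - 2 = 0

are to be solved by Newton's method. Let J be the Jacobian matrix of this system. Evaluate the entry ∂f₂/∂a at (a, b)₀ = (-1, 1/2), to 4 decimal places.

3.0000

∂f₂/∂a = -4·a·b + 1.
At (-1, 1/2) this is 3.0000.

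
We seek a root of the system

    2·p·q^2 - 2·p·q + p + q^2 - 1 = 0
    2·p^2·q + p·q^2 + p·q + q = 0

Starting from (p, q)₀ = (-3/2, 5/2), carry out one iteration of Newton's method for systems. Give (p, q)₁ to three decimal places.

(-1.083, 1.935)

At (-3/2, 5/2): F = (-7.500, 0.625).
Jacobian J = [[2·q^2 - 2·q + 1, 4·p·q - 2·p + 2·q], [4·p·q + q^2 + q, 2·p^2 + 2·p·q + p + 1]].
At the point, J = [[8.500, -7.000], [-6.250, -3.500]] (det J = -73.500).
Solving J·Δ = −F gives Δ = (0.417, -0.565).
Then the next iterate is (p, q)₁ = (-1.083, 1.935).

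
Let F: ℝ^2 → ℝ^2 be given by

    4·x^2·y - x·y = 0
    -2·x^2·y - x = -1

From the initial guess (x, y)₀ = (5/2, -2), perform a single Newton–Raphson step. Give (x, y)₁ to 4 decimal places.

(1.7895, -1.2000)

At (5/2, -2): F = (-45.0000, 23.5000).
Jacobian J = [[8·x·y - y, 4·x^2 - x], [-4·x·y - 1, -2·x^2]].
At the point, J = [[-38.0000, 22.5000], [19.0000, -12.5000]] (det J = 47.5000).
Solving J·Δ = −F gives Δ = (-0.7105, 0.8000).
Then the next iterate is (x, y)₁ = (1.7895, -1.2000).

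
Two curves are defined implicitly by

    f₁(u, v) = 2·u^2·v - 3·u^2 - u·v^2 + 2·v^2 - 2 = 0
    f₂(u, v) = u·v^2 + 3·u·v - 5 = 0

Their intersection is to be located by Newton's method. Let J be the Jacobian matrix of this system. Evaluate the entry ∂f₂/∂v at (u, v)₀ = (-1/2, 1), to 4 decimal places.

-2.5000

∂f₂/∂v = 2·u·v + 3·u.
At (-1/2, 1) this is -2.5000.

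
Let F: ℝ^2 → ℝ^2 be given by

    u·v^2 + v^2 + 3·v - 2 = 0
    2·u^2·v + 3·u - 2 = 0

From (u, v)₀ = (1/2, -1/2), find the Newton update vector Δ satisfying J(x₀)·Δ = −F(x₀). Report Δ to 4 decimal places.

At (1/2, -1/2): F = (-3.1250, -0.7500).
Jacobian J = [[v^2, 2·u·v + 2·v + 3], [4·u·v + 3, 2·u^2]].
At the point, J = [[0.2500, 1.5000], [2.0000, 0.5000]] (det J = -2.8750).
Solving J·Δ = −F gives Δ = (-0.1522, 2.1087).

(-0.1522, 2.1087)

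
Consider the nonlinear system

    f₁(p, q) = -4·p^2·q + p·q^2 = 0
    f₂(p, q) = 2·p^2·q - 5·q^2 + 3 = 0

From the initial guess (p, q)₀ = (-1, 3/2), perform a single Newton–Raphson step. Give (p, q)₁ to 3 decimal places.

At (-1, 3/2): F = (-8.250, -5.250).
Jacobian J = [[-8·p·q + q^2, -4·p^2 + 2·p·q], [4·p·q, 2·p^2 - 10·q]].
At the point, J = [[14.250, -7.000], [-6.000, -13.000]] (det J = -227.250).
Solving J·Δ = −F gives Δ = (0.310, -0.547).
Then the next iterate is (p, q)₁ = (-0.690, 0.953).

(-0.690, 0.953)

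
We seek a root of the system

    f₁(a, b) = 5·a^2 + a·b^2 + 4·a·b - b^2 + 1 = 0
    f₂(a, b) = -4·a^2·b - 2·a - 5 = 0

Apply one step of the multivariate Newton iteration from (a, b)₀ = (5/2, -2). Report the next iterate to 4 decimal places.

(1.5897, -1.7836)

At (5/2, -2): F = (18.2500, 40.0000).
Jacobian J = [[10·a + b^2 + 4·b, 2·a·b + 4·a - 2·b], [-8·a·b - 2, -4·a^2]].
At the point, J = [[21.0000, 4.0000], [38.0000, -25.0000]] (det J = -677.0000).
Solving J·Δ = −F gives Δ = (-0.9103, 0.2164).
Then the next iterate is (a, b)₁ = (1.5897, -1.7836).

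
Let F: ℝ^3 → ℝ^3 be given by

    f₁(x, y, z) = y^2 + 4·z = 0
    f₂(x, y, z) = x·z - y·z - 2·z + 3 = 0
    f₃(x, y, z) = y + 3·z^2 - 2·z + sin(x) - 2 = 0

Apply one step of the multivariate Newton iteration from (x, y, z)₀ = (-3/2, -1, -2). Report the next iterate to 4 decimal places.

At (-3/2, -1, -2): F = (-7.0000, 8.0000, 12.002505).
Jacobian J = [[0, 2·y, 4], [z, -z, x - y - 2], [cos(x), 1, 6·z - 2]].
At the point, J = [[0.0000, -2.0000, 4.0000], [-2.0000, 2.0000, -2.5000], [0.070737, 1.0000, -14.0000]] (det J = 47.787788).
Solving J·Δ = −F gives Δ = (1.0360, -2.0707, 0.7146).
Then the next iterate is (x, y, z)₁ = (-0.4640, -3.0707, -1.2854).

(-0.4640, -3.0707, -1.2854)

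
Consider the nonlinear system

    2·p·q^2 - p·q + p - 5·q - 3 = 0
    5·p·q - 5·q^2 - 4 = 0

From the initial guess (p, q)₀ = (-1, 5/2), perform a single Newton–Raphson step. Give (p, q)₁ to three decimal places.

(-0.184, 1.248)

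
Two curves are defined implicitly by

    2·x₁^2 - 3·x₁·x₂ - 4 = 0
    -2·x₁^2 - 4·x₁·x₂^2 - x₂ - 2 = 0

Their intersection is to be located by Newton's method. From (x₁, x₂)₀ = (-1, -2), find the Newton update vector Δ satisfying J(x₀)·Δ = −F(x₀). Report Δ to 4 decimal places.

(-47.0000, 34.0000)

At (-1, -2): F = (-8.0000, 14.0000).
Jacobian J = [[4·x₁ - 3·x₂, -3·x₁], [-4·x₁ - 4·x₂^2, -8·x₁·x₂ - 1]].
At the point, J = [[2.0000, 3.0000], [-12.0000, -17.0000]] (det J = 2.0000).
Solving J·Δ = −F gives Δ = (-47.0000, 34.0000).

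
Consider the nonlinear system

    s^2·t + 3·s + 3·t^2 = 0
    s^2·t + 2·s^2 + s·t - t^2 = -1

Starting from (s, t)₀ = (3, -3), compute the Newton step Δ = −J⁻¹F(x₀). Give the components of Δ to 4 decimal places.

(-0.2051, 1.3419)

At (3, -3): F = (9.0000, -26.0000).
Jacobian J = [[2·s·t + 3, s^2 + 6·t], [2·s·t + 4·s + t, s^2 + s - 2·t]].
At the point, J = [[-15.0000, -9.0000], [-9.0000, 18.0000]] (det J = -351.0000).
Solving J·Δ = −F gives Δ = (-0.2051, 1.3419).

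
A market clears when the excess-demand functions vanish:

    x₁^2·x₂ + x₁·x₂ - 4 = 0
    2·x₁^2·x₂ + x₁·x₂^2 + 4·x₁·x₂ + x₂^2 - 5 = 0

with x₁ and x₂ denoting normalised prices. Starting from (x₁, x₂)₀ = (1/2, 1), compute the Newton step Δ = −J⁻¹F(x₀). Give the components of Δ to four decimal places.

(2.9783, -3.6087)

At (1/2, 1): F = (-3.2500, -1.0000).
Jacobian J = [[2·x₁·x₂ + x₂, x₁^2 + x₁], [4·x₁·x₂ + x₂^2 + 4·x₂, 2·x₁^2 + 2·x₁·x₂ + 4·x₁ + 2·x₂]].
At the point, J = [[2.0000, 0.7500], [7.0000, 5.5000]] (det J = 5.7500).
Solving J·Δ = −F gives Δ = (2.9783, -3.6087).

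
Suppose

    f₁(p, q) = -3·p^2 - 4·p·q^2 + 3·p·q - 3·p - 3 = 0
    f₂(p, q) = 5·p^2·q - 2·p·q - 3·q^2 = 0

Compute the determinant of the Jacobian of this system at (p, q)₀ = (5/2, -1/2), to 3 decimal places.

-398.375

J = [[-6·p - 4·q^2 + 3·q - 3, -8·p·q + 3·p], [10·p·q - 2·q, 5·p^2 - 2·p - 6·q]].
At the point, J = [[-20.500, 17.500], [-11.500, 29.250]].
det J = -398.375.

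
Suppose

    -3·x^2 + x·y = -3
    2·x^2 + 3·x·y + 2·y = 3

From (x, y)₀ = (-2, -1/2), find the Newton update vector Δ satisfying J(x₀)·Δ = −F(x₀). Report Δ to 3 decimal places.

At (-2, -1/2): F = (-8.000, 7.000).
Jacobian J = [[-6·x + y, x], [4·x + 3·y, 3·x + 2]].
At the point, J = [[11.500, -2.000], [-9.500, -4.000]] (det J = -65.000).
Solving J·Δ = −F gives Δ = (0.708, 0.069).

(0.708, 0.069)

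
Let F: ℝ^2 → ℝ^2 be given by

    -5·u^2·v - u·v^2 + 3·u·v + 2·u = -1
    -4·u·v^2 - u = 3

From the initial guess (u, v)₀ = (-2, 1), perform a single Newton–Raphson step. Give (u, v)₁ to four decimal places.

(-0.9854, 0.8796)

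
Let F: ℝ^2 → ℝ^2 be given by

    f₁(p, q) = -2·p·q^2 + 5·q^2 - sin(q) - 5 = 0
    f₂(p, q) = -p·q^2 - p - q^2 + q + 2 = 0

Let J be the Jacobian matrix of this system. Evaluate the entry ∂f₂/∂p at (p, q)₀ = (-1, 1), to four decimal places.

-2.0000

∂f₂/∂p = -q^2 - 1.
At (-1, 1) this is -2.0000.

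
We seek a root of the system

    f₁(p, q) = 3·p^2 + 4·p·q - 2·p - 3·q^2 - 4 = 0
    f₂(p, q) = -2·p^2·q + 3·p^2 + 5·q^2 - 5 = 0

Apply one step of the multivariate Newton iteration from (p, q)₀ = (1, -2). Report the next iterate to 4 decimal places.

At (1, -2): F = (-23.0000, 22.0000).
Jacobian J = [[6·p + 4·q - 2, 4·p - 6·q], [-4·p·q + 6·p, -2·p^2 + 10·q]].
At the point, J = [[-4.0000, 16.0000], [14.0000, -22.0000]] (det J = -136.0000).
Solving J·Δ = −F gives Δ = (1.1324, 1.7206).
Then the next iterate is (p, q)₁ = (2.1324, -0.2794).

(2.1324, -0.2794)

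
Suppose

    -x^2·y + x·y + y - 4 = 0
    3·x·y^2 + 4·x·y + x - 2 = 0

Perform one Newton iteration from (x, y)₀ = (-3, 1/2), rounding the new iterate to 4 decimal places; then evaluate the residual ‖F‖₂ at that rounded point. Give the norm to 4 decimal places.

At (-3, 1/2): F = (-9.5000, -13.2500).
Jacobian J = [[-2·x·y + y, -x^2 + x + 1], [3·y^2 + 4·y + 1, 6·x·y + 4·x]].
At the point, J = [[3.5000, -11.0000], [3.7500, -21.0000]] (det J = -32.2500).
Solving J·Δ = −F gives Δ = (1.6667, -0.3333).
Then the next iterate is (x, y)₁ = (-1.3333, 0.1667).
Re-evaluating at (-1.3333, 0.1667): F = (-4.351902, -4.333497), so ‖F‖₂ = 6.1415.

6.1415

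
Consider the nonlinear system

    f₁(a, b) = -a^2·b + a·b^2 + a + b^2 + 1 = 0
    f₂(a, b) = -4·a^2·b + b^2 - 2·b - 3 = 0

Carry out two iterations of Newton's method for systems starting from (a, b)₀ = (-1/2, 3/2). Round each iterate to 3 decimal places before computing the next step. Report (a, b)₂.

At (-1/2, 3/2): F = (1.250, -5.250).
Jacobian J = [[-2·a·b + b^2 + 1, -a^2 + 2·a·b + 2·b], [-8·a·b, -4·a^2 + 2·b - 2]].
At the point, J = [[4.750, 1.250], [6.000, 0.000]] (det J = -7.500).
Solving J·Δ = −F gives Δ = (0.875, -4.325).
Then the next iterate is (a, b)₁ = (0.375, -2.825).
Round to (0.375, -2.825) and repeat: F = (12.74563, 12.21969), J = [[11.09938, -7.90938], [8.475, -8.21250]].
Δ = (-0.333, 1.145), so (a, b)₂ = (0.042, -1.680).

(0.042, -1.680)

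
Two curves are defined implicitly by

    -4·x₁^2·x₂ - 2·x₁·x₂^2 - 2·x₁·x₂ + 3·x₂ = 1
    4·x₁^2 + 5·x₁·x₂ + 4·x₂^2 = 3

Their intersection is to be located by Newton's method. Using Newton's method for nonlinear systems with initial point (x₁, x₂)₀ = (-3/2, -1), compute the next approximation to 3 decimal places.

At (-3/2, -1): F = (5.000, 17.500).
Jacobian J = [[-8·x₁·x₂ - 2·x₂^2 - 2·x₂, -4·x₁^2 - 4·x₁·x₂ - 2·x₁ + 3], [8·x₁ + 5·x₂, 5·x₁ + 8·x₂]].
At the point, J = [[-12.000, -9.000], [-17.000, -15.500]] (det J = 33.000).
Solving J·Δ = −F gives Δ = (-2.424, 3.788).
Then the next iterate is (x₁, x₂)₁ = (-3.924, 2.788).

(-3.924, 2.788)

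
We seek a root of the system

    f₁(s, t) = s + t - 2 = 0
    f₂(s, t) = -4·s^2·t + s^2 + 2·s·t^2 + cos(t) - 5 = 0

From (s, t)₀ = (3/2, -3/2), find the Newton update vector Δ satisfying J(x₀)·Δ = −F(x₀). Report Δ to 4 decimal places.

(0.3867, 1.6133)

At (3/2, -3/2): F = (-2.0000, 17.570737).
Jacobian J = [[1, 1], [-8·s·t + 2·s + 2·t^2, -4·s^2 + 4·s·t - sin(t)]].
At the point, J = [[1.0000, 1.0000], [25.5000, -17.002505]] (det J = -42.502505).
Solving J·Δ = −F gives Δ = (0.3867, 1.6133).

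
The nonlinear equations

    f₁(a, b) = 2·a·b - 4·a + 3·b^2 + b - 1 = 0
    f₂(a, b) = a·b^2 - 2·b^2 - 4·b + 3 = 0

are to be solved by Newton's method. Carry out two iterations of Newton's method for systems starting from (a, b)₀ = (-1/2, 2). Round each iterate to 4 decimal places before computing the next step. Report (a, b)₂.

(0.5907, 0.7030)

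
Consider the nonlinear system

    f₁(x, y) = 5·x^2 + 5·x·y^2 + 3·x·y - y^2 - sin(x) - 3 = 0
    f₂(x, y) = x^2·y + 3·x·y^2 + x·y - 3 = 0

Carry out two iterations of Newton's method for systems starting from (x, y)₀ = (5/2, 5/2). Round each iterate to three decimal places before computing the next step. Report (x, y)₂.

(0.518, 1.804)

At (5/2, 5/2): F = (118.27653, 65.750).
Jacobian J = [[10·x + 5·y^2 + 3·y - cos(x), 10·x·y + 3·x - 2·y], [2·x·y + 3·y^2 + y, x^2 + 6·x·y + x]].
At the point, J = [[64.55114, 65.000], [33.750, 46.250]] (det J = 791.74039).
Solving J·Δ = −F gives Δ = (-1.511, -0.319).
Then the next iterate is (x, y)₁ = (0.989, 2.181).
Round to (0.989, 2.181) and repeat: F = (26.29158, 15.40360), J = [[39.66728, 20.17509], [20.76530, 14.90918]].
Δ = (-0.471, -0.377), so (x, y)₂ = (0.518, 1.804).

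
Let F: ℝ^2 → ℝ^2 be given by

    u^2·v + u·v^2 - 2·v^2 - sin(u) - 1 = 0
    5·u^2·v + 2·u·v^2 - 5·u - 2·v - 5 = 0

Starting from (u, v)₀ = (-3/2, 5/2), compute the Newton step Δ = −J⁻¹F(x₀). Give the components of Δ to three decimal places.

At (-3/2, 5/2): F = (-16.25251, 6.875).
Jacobian J = [[2·u·v + v^2 - cos(u), u^2 + 2·u·v - 4·v], [10·u·v + 2·v^2 - 5, 5·u^2 + 4·u·v - 2]].
At the point, J = [[-1.32074, -15.250], [-30.000, -5.750]] (det J = -449.90576).
Solving J·Δ = −F gives Δ = (0.441, -1.104).

(0.441, -1.104)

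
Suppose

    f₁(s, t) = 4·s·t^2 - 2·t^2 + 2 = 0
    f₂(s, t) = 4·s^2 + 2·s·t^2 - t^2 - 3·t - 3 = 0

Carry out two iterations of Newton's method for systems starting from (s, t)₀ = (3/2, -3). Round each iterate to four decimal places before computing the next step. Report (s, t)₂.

(0.1730, -1.3052)

At (3/2, -3): F = (38.0000, 33.0000).
Jacobian J = [[4·t^2, 8·s·t - 4·t], [8·s + 2·t^2, 4·s·t - 2·t - 3]].
At the point, J = [[36.0000, -24.0000], [30.0000, -15.0000]] (det J = 180.0000).
Solving J·Δ = −F gives Δ = (-1.2333, -0.2667).
Then the next iterate is (s, t)₁ = (0.2667, -3.2667).
Round to (0.2667, -3.2667) and repeat: F = (-7.958484, 2.105373), J = [[42.685316, 6.096969], [23.476258, 0.048484]].
Δ = (-0.0937, 1.9615), so (s, t)₂ = (0.1730, -1.3052).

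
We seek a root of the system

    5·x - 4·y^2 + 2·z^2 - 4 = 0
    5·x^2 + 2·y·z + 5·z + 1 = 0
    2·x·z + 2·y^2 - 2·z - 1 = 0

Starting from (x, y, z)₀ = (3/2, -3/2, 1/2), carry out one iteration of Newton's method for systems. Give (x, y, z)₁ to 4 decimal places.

(0.4194, -0.8233, 1.6410)

At (3/2, -3/2, 1/2): F = (-5.0000, 13.2500, 4.0000).
Jacobian J = [[5, -8·y, 4·z], [10·x, 2·z, 2·y + 5], [2·z, 4·y, 2·x - 2]].
At the point, J = [[5.0000, 12.0000, 2.0000], [15.0000, 1.0000, 2.0000], [1.0000, -6.0000, 1.0000]] (det J = -273.0000).
Solving J·Δ = −F gives Δ = (-1.0806, 0.6767, 1.1410).
Then the next iterate is (x, y, z)₁ = (0.4194, -0.8233, 1.6410).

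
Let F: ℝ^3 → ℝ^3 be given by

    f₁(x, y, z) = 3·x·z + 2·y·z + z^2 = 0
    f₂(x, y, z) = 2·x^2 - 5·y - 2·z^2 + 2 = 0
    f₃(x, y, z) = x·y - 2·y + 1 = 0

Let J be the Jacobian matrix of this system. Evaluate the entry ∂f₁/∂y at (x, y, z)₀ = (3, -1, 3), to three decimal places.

6.000

∂f₁/∂y = 2·z.
At (3, -1, 3) this is 6.000.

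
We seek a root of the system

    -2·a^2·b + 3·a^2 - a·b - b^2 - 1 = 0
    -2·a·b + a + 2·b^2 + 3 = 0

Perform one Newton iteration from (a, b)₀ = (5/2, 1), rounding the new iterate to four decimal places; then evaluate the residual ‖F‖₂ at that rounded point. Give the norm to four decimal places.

At (5/2, 1): F = (1.7500, 2.5000).
Jacobian J = [[-4·a·b + 6·a - b, -2·a^2 - a - 2·b], [-2·b + 1, -2·a + 4·b]].
At the point, J = [[4.0000, -17.0000], [-1.0000, -1.0000]] (det J = -21.0000).
Solving J·Δ = −F gives Δ = (1.9405, 0.5595).
Then the next iterate is (a, b)₁ = (4.4405, 1.5595).
Re-evaluating at (4.4405, 1.5595): F = (-12.703447, -1.545339), so ‖F‖₂ = 12.7971.

12.7971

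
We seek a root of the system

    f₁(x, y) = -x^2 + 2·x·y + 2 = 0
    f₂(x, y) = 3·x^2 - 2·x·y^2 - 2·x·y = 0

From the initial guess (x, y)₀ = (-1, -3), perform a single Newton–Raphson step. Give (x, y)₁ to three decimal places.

At (-1, -3): F = (7.000, 15.000).
Jacobian J = [[-2·x + 2·y, 2·x], [6·x - 2·y^2 - 2·y, -4·x·y - 2·x]].
At the point, J = [[-4.000, -2.000], [-18.000, -10.000]] (det J = 4.000).
Solving J·Δ = −F gives Δ = (10.000, -16.500).
Then the next iterate is (x, y)₁ = (9.000, -19.500).

(9.000, -19.500)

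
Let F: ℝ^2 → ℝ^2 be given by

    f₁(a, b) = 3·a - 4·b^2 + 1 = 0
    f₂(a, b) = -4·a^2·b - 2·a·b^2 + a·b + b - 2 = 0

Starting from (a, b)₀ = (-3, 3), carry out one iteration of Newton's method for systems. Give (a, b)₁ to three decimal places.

At (-3, 3): F = (-44.000, -62.000).
Jacobian J = [[3, -8·b], [-8·a·b - 2·b^2 + b, -4·a^2 - 4·a·b + a + 1]].
At the point, J = [[3.000, -24.000], [57.000, -2.000]] (det J = 1362.000).
Solving J·Δ = −F gives Δ = (1.028, -1.705).
Then the next iterate is (a, b)₁ = (-1.972, 1.295).

(-1.972, 1.295)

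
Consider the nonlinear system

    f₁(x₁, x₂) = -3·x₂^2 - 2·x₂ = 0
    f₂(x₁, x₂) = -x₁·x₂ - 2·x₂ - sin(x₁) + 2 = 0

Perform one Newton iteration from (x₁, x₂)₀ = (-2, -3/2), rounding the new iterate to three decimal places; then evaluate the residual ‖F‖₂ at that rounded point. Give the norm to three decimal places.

At (-2, -3/2): F = (-3.750, 2.90930).
Jacobian J = [[0, -6·x₂ - 2], [-x₂ - cos(x₁), -x₁ - 2]].
At the point, J = [[0.000, 7.000], [1.91615, 0.000]] (det J = -13.41303).
Solving J·Δ = −F gives Δ = (-1.518, 0.536).
Then the next iterate is (x₁, x₂)₁ = (-3.518, -0.964).
Re-evaluating at (-3.518, -0.964): F = (-0.85989, 0.16907), so ‖F‖₂ = 0.876.

0.876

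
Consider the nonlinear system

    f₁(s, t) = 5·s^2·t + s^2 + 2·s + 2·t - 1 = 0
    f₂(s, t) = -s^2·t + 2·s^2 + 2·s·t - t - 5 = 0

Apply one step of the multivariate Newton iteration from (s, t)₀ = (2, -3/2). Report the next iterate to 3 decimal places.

At (2, -3/2): F = (-26.000, 4.500).
Jacobian J = [[10·s·t + 2·s + 2, 5·s^2 + 2], [-2·s·t + 4·s + 2·t, -s^2 + 2·s - 1]].
At the point, J = [[-24.000, 22.000], [11.000, -1.000]] (det J = -218.000).
Solving J·Δ = −F gives Δ = (-0.335, 0.817).
Then the next iterate is (s, t)₁ = (1.665, -0.683).

(1.665, -0.683)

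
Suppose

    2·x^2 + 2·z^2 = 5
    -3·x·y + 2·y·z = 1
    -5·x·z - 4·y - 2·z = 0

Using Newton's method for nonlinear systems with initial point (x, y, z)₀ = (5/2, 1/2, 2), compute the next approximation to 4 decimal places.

(2.2825, -0.6684, 0.3344)

At (5/2, 1/2, 2): F = (15.5000, -2.7500, -31.0000).
Jacobian J = [[4·x, 0, 4·z], [-3·y, -3·x + 2·z, 2·y], [-5·z, -4, -5·x - 2]].
At the point, J = [[10.0000, 0.0000, 8.0000], [-1.5000, -3.5000, 1.0000], [-10.0000, -4.0000, -14.5000]] (det J = 315.5000).
Solving J·Δ = −F gives Δ = (-0.2175, -1.1684, -1.6656).
Then the next iterate is (x, y, z)₁ = (2.2825, -0.6684, 0.3344).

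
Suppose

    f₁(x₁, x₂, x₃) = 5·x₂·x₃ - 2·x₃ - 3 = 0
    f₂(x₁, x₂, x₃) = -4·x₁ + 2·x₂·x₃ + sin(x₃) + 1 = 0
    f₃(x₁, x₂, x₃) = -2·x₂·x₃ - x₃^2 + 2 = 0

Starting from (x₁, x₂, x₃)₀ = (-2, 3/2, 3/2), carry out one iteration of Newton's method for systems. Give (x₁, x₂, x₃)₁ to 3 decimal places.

At (-2, 3/2, 3/2): F = (5.250, 14.49749, -4.750).
Jacobian J = [[0, 5·x₃, 5·x₂ - 2], [-4, 2·x₃, 2·x₂ + cos(x₃)], [0, -2·x₃, -2·x₂ - 2·x₃]].
At the point, J = [[0.000, 7.500, 5.500], [-4.000, 3.000, 3.07074], [0.000, -3.000, -6.000]] (det J = -114.000).
Solving J·Δ = −F gives Δ = (2.948, -0.189, -0.697).
Then the next iterate is (x₁, x₂, x₃)₁ = (0.948, 1.311, 0.803).

(0.948, 1.311, 0.803)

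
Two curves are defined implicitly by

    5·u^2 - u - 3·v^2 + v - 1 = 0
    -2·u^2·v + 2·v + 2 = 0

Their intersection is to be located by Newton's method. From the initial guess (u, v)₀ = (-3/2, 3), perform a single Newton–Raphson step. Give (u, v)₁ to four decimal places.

(-1.3183, 2.1084)

At (-3/2, 3): F = (-12.2500, -5.5000).
Jacobian J = [[10·u - 1, -6·v + 1], [-4·u·v, -2·u^2 + 2]].
At the point, J = [[-16.0000, -17.0000], [18.0000, -2.5000]] (det J = 346.0000).
Solving J·Δ = −F gives Δ = (0.1817, -0.8916).
Then the next iterate is (u, v)₁ = (-1.3183, 2.1084).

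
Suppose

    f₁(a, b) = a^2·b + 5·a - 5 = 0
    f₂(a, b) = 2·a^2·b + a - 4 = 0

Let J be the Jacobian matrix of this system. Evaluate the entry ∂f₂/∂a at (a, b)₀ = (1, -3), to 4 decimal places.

-11.0000

∂f₂/∂a = 4·a·b + 1.
At (1, -3) this is -11.0000.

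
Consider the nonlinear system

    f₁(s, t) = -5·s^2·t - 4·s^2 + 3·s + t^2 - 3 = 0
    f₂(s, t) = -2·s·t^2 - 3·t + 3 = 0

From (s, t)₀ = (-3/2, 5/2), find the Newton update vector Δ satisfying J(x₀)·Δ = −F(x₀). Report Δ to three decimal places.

At (-3/2, 5/2): F = (-38.375, 14.250).
Jacobian J = [[-10·s·t - 8·s + 3, -5·s^2 + 2·t], [-2·t^2, -4·s·t - 3]].
At the point, J = [[52.500, -6.250], [-12.500, 12.000]] (det J = 551.875).
Solving J·Δ = −F gives Δ = (0.673, -0.486).

(0.673, -0.486)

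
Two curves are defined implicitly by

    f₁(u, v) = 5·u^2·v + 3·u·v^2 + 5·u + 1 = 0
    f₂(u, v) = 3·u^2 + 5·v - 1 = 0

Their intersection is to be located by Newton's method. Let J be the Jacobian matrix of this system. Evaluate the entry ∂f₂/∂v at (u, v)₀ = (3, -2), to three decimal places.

5.000

∂f₂/∂v = 5.
At (3, -2) this is 5.000.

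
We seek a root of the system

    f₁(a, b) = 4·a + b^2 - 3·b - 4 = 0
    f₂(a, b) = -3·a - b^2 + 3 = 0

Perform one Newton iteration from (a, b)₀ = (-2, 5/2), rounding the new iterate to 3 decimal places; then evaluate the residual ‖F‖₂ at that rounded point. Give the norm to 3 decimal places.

At (-2, 5/2): F = (-13.250, 2.750).
Jacobian J = [[4, 2·b - 3], [-3, -2·b]].
At the point, J = [[4.000, 2.000], [-3.000, -5.000]] (det J = -14.000).
Solving J·Δ = −F gives Δ = (4.339, -2.054).
Then the next iterate is (a, b)₁ = (2.339, 0.446).
Re-evaluating at (2.339, 0.446): F = (4.21692, -4.21592), so ‖F‖₂ = 5.963.

5.963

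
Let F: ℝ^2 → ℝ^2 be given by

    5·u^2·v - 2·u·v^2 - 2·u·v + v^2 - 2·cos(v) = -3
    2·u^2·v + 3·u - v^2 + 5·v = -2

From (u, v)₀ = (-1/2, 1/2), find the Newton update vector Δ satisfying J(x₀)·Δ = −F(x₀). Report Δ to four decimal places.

(-0.0954, -0.6242)

At (-1/2, 1/2): F = (2.869835, 3.0000).
Jacobian J = [[10·u·v - 2·v^2 - 2·v, 5·u^2 - 4·u·v - 2·u + 2·v + 2·sin(v)], [4·u·v + 3, 2·u^2 - 2·v + 5]].
At the point, J = [[-4.0000, 5.208851], [2.0000, 4.5000]] (det J = -28.417702).
Solving J·Δ = −F gives Δ = (-0.0954, -0.6242).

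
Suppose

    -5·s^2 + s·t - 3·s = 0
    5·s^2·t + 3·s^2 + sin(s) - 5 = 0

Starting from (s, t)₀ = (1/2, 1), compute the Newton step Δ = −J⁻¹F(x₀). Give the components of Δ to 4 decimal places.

At (1/2, 1): F = (-2.2500, -2.520574).
Jacobian J = [[-10·s + t - 3, s], [10·s·t + 6·s + cos(s), 5·s^2]].
At the point, J = [[-7.0000, 0.5000], [8.877583, 1.2500]] (det J = -13.188791).
Solving J·Δ = −F gives Δ = (-0.1177, 2.8523).

(-0.1177, 2.8523)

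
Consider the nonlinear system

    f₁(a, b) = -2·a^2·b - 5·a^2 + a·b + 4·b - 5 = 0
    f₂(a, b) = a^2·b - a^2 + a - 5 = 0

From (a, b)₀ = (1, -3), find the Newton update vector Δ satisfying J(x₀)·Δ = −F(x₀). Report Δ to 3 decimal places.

(-0.250, 6.250)

At (1, -3): F = (-19.000, -8.000).
Jacobian J = [[-4·a·b - 10·a + b, -2·a^2 + a + 4], [2·a·b - 2·a + 1, a^2]].
At the point, J = [[-1.000, 3.000], [-7.000, 1.000]] (det J = 20.000).
Solving J·Δ = −F gives Δ = (-0.250, 6.250).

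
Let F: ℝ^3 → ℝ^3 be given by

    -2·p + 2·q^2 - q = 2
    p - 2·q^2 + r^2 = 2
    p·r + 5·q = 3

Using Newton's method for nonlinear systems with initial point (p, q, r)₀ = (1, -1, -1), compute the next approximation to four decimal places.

At (1, -1, -1): F = (-1.0000, -2.0000, -9.0000).
Jacobian J = [[-2, 4·q - 1, 0], [1, -4·q, 2·r], [r, 5, p]].
At the point, J = [[-2.0000, -5.0000, 0.0000], [1.0000, 4.0000, -2.0000], [-1.0000, 5.0000, 1.0000]] (det J = -33.0000).
Solving J·Δ = −F gives Δ = (-3.4545, 1.1818, -0.3636).
Then the next iterate is (p, q, r)₁ = (-2.4545, 0.1818, -1.3636).

(-2.4545, 0.1818, -1.3636)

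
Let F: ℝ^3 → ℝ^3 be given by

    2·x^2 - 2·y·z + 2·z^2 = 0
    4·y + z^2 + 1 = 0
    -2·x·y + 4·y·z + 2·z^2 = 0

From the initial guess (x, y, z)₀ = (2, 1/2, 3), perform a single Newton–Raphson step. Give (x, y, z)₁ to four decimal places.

At (2, 1/2, 3): F = (23.0000, 12.0000, 22.0000).
Jacobian J = [[4·x, -2·z, -2·y + 4·z], [0, 4, 2·z], [-2·y, -2·x + 4·z, 4·y + 4·z]].
At the point, J = [[8.0000, -6.0000, 11.0000], [0.0000, 4.0000, 6.0000], [-1.0000, 8.0000, 14.0000]] (det J = 144.0000).
Solving J·Δ = −F gives Δ = (-3.3889, -1.9583, -0.6944).
Then the next iterate is (x, y, z)₁ = (-1.3889, -1.4583, 2.3056).

(-1.3889, -1.4583, 2.3056)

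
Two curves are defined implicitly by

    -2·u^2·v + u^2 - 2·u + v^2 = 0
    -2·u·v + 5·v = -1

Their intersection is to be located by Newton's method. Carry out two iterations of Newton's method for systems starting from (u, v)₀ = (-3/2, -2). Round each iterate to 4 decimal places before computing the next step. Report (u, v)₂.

At (-3/2, -2): F = (18.2500, -15.0000).
Jacobian J = [[-4·u·v + 2·u - 2, -2·u^2 + 2·v], [-2·v, -2·u + 5]].
At the point, J = [[-17.0000, -8.5000], [4.0000, 8.0000]] (det J = -102.0000).
Solving J·Δ = −F gives Δ = (0.1814, 1.7843).
Then the next iterate is (u, v)₁ = (-1.3186, -0.2157).
Round to (-1.3186, -0.2157) and repeat: F = (5.172510, -0.647344), J = [[-5.774888, -3.908812], [0.4314, 7.6372]].
Δ = (0.8716, 0.0355), so (u, v)₂ = (-0.4470, -0.1802).

(-0.4470, -0.1802)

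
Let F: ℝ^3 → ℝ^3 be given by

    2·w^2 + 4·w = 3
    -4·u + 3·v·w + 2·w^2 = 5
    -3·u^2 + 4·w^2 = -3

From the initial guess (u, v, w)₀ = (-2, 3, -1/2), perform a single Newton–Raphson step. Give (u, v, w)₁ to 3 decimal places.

At (-2, 3, -1/2): F = (-4.500, -1.000, -8.000).
Jacobian J = [[0, 0, 4·w + 4], [-4, 3·w, 3·v + 4·w], [-6·u, 0, 8·w]].
At the point, J = [[0.000, 0.000, 2.000], [-4.000, -1.500, 7.000], [12.000, 0.000, -4.000]] (det J = 36.000).
Solving J·Δ = −F gives Δ = (1.417, 6.056, 2.250).
Then the next iterate is (u, v, w)₁ = (-0.583, 9.056, 1.750).

(-0.583, 9.056, 1.750)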